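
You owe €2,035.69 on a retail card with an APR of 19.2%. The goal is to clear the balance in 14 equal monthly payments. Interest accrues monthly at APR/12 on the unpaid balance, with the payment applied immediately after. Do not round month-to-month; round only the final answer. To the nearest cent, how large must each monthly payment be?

€163.45

Monthly rate r = 19.2%/12 = 1.6% = 0.016.
Level-payment amortization: P = B₀·r / (1 − (1+r)^(−n)) = 2035.69·0.016 / (1 − 1.016^(−14)).
Denominator 1 − (1+r)^(−14) = 0.199266333.
P = 32.571 / 0.199266333 ≈ 163.45.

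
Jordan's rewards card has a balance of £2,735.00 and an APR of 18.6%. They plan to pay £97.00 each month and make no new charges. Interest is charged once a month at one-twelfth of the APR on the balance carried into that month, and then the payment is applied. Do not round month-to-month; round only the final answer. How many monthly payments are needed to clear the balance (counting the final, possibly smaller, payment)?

38 payments

Monthly rate r = 18.6%/12 = 1.55% = 0.0155.
Recurrence: B ← B·(1+r) − £97.00.
Month 1: interest £42.39; balance after payment £2,680.39.
Month 2: interest £41.55; balance after payment £2,624.94.
Closed form: n = −ln(1 − rB₀/P)/ln(1+r) = −ln(0.56296)/ln(1.0155) ≈ 37.354, so the balance reaches zero during payment 38.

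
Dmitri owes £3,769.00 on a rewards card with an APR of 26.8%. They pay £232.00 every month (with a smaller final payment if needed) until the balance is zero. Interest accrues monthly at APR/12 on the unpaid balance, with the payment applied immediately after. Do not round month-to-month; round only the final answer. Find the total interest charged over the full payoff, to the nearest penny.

£965.64

Monthly rate r = 26.8%/12 = 2.23333% = 0.0223333.
Payoff takes n = ⌈−ln(1 − rB₀/P)/ln(1+r)⌉ = ⌈20.405⌉ = 21 payments; the last is £94.64.
Total paid = 20·£232.00 + £94.64 = £4,734.64.
Total interest = total paid − principal = £4,734.64 − £3,769.00 = £965.64.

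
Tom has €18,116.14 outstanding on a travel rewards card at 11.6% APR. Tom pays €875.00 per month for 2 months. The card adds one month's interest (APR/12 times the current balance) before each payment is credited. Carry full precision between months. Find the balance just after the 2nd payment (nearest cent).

Monthly rate r = 11.6%/12 = 0.966667% = 0.00966667.
Each month: B ← B·(1+r) − €875.00.
Month 1: interest €175.12; balance after payment €17,416.26.
Month 2: interest €168.36; balance after payment €16,709.62.

€16,709.62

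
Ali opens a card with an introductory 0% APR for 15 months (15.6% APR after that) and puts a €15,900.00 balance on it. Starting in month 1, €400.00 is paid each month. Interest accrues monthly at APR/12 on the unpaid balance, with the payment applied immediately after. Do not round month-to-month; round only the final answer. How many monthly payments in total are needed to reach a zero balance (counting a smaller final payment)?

Promo months 1–15 at r₀ = 0%/12 = 0; months 16+ at r₁ = 15.6%/12 = 0.013.
After month 15 (no interest yet): B = €15,900.00 − 15·€400.00 = €9,900.00.
Then at r₁ with €400.00/mo: n₂ = −ln(1 − r₁·B/P)/ln(1+r₁) ≈ 30.06 → 31 more payments.

46 payments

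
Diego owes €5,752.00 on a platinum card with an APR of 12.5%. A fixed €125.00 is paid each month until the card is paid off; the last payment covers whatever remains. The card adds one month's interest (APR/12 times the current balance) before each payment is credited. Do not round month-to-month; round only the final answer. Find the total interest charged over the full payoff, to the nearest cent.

€2,120.48

Monthly rate r = 12.5%/12 = 1.04167% = 0.0104167.
Payoff takes n = ⌈−ln(1 − rB₀/P)/ln(1+r)⌉ = ⌈62.980⌉ = 63 payments; the last is €122.48.
Total paid = 62·€125.00 + €122.48 = €7,872.48.
Total interest = total paid − principal = €7,872.48 − €5,752.00 = €2,120.48.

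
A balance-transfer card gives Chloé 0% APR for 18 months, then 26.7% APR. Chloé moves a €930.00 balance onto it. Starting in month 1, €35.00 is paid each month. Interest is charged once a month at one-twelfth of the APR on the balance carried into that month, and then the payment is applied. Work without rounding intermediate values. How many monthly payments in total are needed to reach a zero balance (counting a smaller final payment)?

28 payments

Promo months 1–18 at r₀ = 0%/12 = 0; months 19+ at r₁ = 26.7%/12 = 0.02225.
After month 18 (no interest yet): B = €930.00 − 18·€35.00 = €300.00.
Then at r₁ with €35.00/mo: n₂ = −ln(1 − r₁·B/P)/ln(1+r₁) ≈ 9.62 → 10 more payments.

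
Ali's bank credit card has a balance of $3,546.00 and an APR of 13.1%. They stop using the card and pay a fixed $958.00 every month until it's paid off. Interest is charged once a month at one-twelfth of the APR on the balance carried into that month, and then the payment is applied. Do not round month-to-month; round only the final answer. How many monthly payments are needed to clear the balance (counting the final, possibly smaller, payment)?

Monthly rate r = 13.1%/12 = 1.09167% = 0.0109167.
Recurrence: B ← B·(1+r) − $958.00.
Month 1: interest $38.71; balance after payment $2,626.71.
Month 2: interest $28.67; balance after payment $1,697.39.
Month 3: interest $18.53; balance after payment $757.92.
Month 4: interest $8.27; balance after payment $0.00.

4 payments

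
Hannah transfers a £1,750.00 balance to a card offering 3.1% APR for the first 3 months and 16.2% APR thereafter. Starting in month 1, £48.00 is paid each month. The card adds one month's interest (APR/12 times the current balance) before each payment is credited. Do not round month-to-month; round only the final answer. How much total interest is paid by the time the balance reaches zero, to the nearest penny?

Promo months 1–3 at r₀ = 3.1%/12 = 0.00258333; months 4+ at r₁ = 16.2%/12 = 0.0135.
After month 3: iterate B ← B·(1+r₀) − £48.00 for 3 months → £1,619.23.
Then at r₁ with £48.00/mo: n₂ = −ln(1 − r₁·B/P)/ln(1+r₁) ≈ 45.32 → 46 more payments.
Total paid = 48·£48.00 + £15.39 = £2,319.39; interest = £2,319.39 − £1,750.00 = £569.39.

£569.39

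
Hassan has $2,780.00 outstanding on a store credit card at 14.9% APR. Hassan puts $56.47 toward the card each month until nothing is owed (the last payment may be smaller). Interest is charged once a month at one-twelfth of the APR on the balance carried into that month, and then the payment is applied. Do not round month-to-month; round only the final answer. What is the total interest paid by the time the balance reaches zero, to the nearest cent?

$1,543.89

Monthly rate r = 14.9%/12 = 1.24167% = 0.0124167.
Payoff takes n = ⌈−ln(1 − rB₀/P)/ln(1+r)⌉ = ⌈76.568⌉ = 77 payments; the last is $32.17.
Total paid = 76·$56.47 + $32.17 = $4,323.89.
Total interest = total paid − principal = $4,323.89 − $2,780.00 = $1,543.89.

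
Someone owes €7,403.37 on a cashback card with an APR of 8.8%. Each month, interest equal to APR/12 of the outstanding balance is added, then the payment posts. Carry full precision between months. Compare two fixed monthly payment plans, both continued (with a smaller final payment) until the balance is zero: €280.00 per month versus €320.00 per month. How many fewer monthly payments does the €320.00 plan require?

4 fewer payments

Monthly rate r = 8.8%/12 = 0.733333% = 0.00733333.
At €280.00/mo: n = ⌈−ln(1 − rB₀/P)/ln(1+r)⌉ = 30 payments (last €140.28); total interest = total paid − €7,403.37 = €856.91.
At €320.00/mo: 26 payments (last €142.90); total interest €739.53.
Payments saved = 30 − 26 = 4.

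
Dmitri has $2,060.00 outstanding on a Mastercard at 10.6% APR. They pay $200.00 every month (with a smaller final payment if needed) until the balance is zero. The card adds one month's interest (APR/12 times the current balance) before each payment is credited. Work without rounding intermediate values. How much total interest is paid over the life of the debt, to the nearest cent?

$109.45

Monthly rate r = 10.6%/12 = 0.883333% = 0.00883333.
Payoff takes n = ⌈−ln(1 − rB₀/P)/ln(1+r)⌉ = ⌈10.847⌉ = 11 payments; the last is $169.45.
Total paid = 10·$200.00 + $169.45 = $2,169.45.
Total interest = total paid − principal = $2,169.45 − $2,060.00 = $109.45.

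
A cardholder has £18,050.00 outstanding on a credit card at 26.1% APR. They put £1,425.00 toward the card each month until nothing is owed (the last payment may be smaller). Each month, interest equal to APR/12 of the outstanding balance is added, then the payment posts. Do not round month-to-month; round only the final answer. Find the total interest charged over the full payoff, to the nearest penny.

£3,293.60

Monthly rate r = 26.1%/12 = 2.175% = 0.02175.
Payoff takes n = ⌈−ln(1 − rB₀/P)/ln(1+r)⌉ = ⌈14.978⌉ = 15 payments; the last is £1,393.60.
Total paid = 14·£1,425.00 + £1,393.60 = £21,343.60.
Total interest = total paid − principal = £21,343.60 − £18,050.00 = £3,293.60.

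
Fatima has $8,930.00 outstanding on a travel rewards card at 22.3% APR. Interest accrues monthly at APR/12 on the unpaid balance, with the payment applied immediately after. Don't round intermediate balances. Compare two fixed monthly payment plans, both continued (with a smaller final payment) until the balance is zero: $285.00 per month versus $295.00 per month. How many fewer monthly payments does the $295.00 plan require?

Monthly rate r = 22.3%/12 = 1.85833% = 0.0185833.
At $285.00/mo: n = ⌈−ln(1 − rB₀/P)/ln(1+r)⌉ = 48 payments (last $117.32); total interest = total paid − $8,930.00 = $4,582.32.
At $295.00/mo: 45 payments (last $266.31); total interest $4,316.31.
Payments saved = 48 − 45 = 3.

3 fewer payments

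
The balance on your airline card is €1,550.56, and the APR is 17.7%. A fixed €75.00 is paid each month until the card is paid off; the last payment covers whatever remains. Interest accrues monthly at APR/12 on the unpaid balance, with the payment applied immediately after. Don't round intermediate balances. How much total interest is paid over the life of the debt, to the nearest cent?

€312.76

Monthly rate r = 17.7%/12 = 1.475% = 0.01475.
Payoff takes n = ⌈−ln(1 − rB₀/P)/ln(1+r)⌉ = ⌈24.843⌉ = 25 payments; the last is €63.32.
Total paid = 24·€75.00 + €63.32 = €1,863.32.
Total interest = total paid − principal = €1,863.32 − €1,550.56 = €312.76.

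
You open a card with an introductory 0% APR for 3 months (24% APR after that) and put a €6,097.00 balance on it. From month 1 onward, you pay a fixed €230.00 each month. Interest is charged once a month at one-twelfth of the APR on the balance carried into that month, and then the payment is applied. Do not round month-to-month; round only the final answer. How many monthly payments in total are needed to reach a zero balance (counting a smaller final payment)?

36 months

Promo months 1–3 at r₀ = 0%/12 = 0; months 4+ at r₁ = 24%/12 = 0.02.
After month 3 (no interest yet): B = €6,097.00 − 3·€230.00 = €5,407.00.
Then at r₁ with €230.00/mo: n₂ = −ln(1 − r₁·B/P)/ln(1+r₁) ≈ 32.08 → 33 more payments.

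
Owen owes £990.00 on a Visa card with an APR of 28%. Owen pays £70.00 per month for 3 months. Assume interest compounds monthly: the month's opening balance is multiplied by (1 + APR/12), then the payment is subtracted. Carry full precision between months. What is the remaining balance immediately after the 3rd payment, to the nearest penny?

Monthly rate r = 28%/12 = 2.33333% = 0.0233333.
Each month: B ← B·(1+r) − £70.00.
Month 1: interest £23.10; balance after payment £943.10.
Month 2: interest £22.01; balance after payment £895.11.
Month 3: interest £20.89; balance after payment £845.99.

£845.99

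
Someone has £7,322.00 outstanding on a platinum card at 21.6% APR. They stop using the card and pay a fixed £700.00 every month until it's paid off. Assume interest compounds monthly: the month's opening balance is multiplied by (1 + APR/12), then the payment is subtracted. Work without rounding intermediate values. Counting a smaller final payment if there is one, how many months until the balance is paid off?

12 payments

Monthly rate r = 21.6%/12 = 1.8% = 0.018.
Recurrence: B ← B·(1+r) − £700.00.
Month 1: interest £131.80; balance after payment £6,753.80.
Month 2: interest £121.57; balance after payment £6,175.36.
Closed form: n = −ln(1 − rB₀/P)/ln(1+r) = −ln(0.81172)/ln(1.018) ≈ 11.693, so the balance reaches zero during payment 12.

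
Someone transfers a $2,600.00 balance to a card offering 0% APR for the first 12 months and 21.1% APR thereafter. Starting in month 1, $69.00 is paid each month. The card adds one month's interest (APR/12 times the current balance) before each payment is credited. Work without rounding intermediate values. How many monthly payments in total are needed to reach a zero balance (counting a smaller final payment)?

Promo months 1–12 at r₀ = 0%/12 = 0; months 13+ at r₁ = 21.1%/12 = 0.0175833.
After month 12 (no interest yet): B = $2,600.00 − 12·$69.00 = $1,772.00.
Then at r₁ with $69.00/mo: n₂ = −ln(1 − r₁·B/P)/ln(1+r₁) ≈ 34.46 → 35 more payments.

47 payments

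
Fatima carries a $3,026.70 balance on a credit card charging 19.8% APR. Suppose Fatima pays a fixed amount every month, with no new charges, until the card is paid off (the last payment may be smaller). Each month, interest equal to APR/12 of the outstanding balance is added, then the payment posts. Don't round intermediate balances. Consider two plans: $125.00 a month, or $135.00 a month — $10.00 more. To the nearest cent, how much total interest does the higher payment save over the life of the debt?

$85.15

Monthly rate r = 19.8%/12 = 1.65% = 0.0165.
At $125.00/mo: n = ⌈−ln(1 − rB₀/P)/ln(1+r)⌉ = 32 payments (last $20.82); total interest = total paid − $3,026.70 = $869.12.
At $135.00/mo: 29 payments (last $30.67); total interest $783.97.
Interest saved = $869.12 − $783.97 = $85.15.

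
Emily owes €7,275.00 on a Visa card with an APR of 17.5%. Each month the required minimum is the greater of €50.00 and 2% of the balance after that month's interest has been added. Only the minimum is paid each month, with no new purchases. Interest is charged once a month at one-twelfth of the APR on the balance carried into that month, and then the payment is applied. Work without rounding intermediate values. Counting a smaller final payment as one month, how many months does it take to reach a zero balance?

Monthly rate r = 17.5%/12 = 1.45833% = 0.0145833.
While 2% of the post-interest balance exceeds €50.00, each month B ← (B·(1+r))·(1 − 0.02), i.e. B shrinks by the factor (1+r)·0.98 = 0.99429.
This holds for months 1–190. Entering month 191 the balance is €2,451.63; 2% of the post-interest balance is now below €50.00, so the flat €50.00 minimum applies from here.
From month 191 a fixed €50.00 at rate r clears €2,451.63 in 87 more payments. Total: 190 + 87 = 277 months.

277 months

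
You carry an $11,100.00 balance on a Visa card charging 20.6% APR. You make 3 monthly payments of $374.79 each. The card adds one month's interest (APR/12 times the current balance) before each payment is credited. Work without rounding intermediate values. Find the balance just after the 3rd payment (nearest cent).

Monthly rate r = 20.6%/12 = 1.71667% = 0.0171667.
Each month: B ← B·(1+r) − $374.79.
Month 1: interest $190.55; balance after payment $10,915.76.
Month 2: interest $187.39; balance after payment $10,728.36.
Month 3: interest $184.17; balance after payment $10,537.74.

$10,537.74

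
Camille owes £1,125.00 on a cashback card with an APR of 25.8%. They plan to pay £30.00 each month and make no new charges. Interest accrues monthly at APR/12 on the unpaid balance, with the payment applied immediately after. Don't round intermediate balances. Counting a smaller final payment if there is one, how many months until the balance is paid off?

78 months

Monthly rate r = 25.8%/12 = 2.15% = 0.0215.
Recurrence: B ← B·(1+r) − £30.00.
Month 1: interest £24.19; balance after payment £1,119.19.
Month 2: interest £24.06; balance after payment £1,113.25.
Closed form: n = −ln(1 − rB₀/P)/ln(1+r) = −ln(0.19375)/ln(1.0215) ≈ 77.152, so the balance reaches zero during payment 78.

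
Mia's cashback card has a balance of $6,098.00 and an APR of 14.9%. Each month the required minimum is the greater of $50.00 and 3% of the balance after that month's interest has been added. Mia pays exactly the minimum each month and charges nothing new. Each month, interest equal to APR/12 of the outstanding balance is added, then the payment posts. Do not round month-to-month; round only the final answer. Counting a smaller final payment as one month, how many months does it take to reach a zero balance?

Monthly rate r = 14.9%/12 = 1.24167% = 0.0124167.
While 3% of the post-interest balance exceeds $50.00, each month B ← (B·(1+r))·(1 − 0.03), i.e. B shrinks by the factor (1+r)·0.97 = 0.98204.
This holds for months 1–73. Entering month 74 the balance is $1,624.62; 3% of the post-interest balance is now below $50.00, so the flat $50.00 minimum applies from here.
From month 74 a fixed $50.00 at rate r clears $1,624.62 in 42 more payments. Total: 73 + 42 = 115 months.

115 months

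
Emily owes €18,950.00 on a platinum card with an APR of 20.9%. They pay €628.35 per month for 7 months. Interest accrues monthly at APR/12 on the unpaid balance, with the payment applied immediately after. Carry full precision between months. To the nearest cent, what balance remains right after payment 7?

€16,749.54

Monthly rate r = 20.9%/12 = 1.74167% = 0.0174167.
Each month: B ← B·(1+r) − €628.35.
Month 1: interest €330.05; balance after payment €18,651.70.
Month 2: interest €324.85; balance after payment €18,348.20.
Month 3: interest €319.56; balance after payment €18,039.41.
Month 4: interest €314.19; balance after payment €17,725.25.
Month 5: interest €308.71; balance after payment €17,405.61.
Month 6: interest €303.15; balance after payment €17,080.41.
Month 7: interest €297.48; balance after payment €16,749.54.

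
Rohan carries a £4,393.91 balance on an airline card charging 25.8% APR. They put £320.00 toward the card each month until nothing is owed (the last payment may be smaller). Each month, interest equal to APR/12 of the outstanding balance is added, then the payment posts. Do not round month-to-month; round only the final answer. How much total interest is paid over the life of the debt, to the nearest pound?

£870

Monthly rate r = 25.8%/12 = 2.15% = 0.0215.
Payoff takes n = ⌈−ln(1 − rB₀/P)/ln(1+r)⌉ = ⌈16.447⌉ = 17 payments; the last is £143.89.
Total paid = 16·£320.00 + £143.89 = £5,263.89.
Total interest = total paid − principal = £5,263.89 − £4,393.91 = £869.98.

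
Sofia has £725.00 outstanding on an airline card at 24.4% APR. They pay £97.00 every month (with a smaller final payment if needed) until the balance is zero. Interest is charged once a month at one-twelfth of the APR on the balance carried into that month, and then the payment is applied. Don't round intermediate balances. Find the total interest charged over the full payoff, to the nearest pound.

Monthly rate r = 24.4%/12 = 2.03333% = 0.0203333.
Payoff takes n = ⌈−ln(1 − rB₀/P)/ln(1+r)⌉ = ⌈8.189⌉ = 9 payments; the last is £18.52.
Total paid = 8·£97.00 + £18.52 = £794.52.
Total interest = total paid − principal = £794.52 − £725.00 = £69.52.

£70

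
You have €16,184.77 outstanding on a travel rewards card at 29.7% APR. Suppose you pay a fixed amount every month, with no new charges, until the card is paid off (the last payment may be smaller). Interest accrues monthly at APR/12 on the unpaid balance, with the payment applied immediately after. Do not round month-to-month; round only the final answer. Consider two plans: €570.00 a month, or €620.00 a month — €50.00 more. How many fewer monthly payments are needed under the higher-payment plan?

7 fewer payments

Monthly rate r = 29.7%/12 = 2.475% = 0.02475.
At €570.00/mo: n = ⌈−ln(1 − rB₀/P)/ln(1+r)⌉ = 50 payments (last €356.69); total interest = total paid − €16,184.77 = €12,101.92.
At €620.00/mo: 43 payments (last €302.54); total interest €10,157.77.
Payments saved = 50 − 43 = 7.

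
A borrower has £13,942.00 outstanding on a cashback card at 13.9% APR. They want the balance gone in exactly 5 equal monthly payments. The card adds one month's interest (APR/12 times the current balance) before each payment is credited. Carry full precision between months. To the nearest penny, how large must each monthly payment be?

Monthly rate r = 13.9%/12 = 1.15833% = 0.0115833.
Level-payment amortization: P = B₀·r / (1 − (1+r)^(−n)) = 13942.00·0.0115833 / (1 − 1.01158^(−5)).
Denominator 1 − (1+r)^(−5) = 0.0559572243.
P = 161.495 / 0.0559572243 ≈ 2886.04.

£2,886.04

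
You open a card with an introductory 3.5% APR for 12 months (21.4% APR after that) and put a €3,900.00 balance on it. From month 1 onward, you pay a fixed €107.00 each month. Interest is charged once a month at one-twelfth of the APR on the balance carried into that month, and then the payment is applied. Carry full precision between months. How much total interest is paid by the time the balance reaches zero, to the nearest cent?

€1,065.67

Promo months 1–12 at r₀ = 3.5%/12 = 0.00291667; months 13+ at r₁ = 21.4%/12 = 0.0178333.
After month 12: iterate B ← B·(1+r₀) − €107.00 for 12 months → €2,733.91.
Then at r₁ with €107.00/mo: n₂ = −ln(1 − r₁·B/P)/ln(1+r₁) ≈ 34.41 → 35 more payments.
Total paid = 46·€107.00 + €43.67 = €4,965.67; interest = €4,965.67 − €3,900.00 = €1,065.67.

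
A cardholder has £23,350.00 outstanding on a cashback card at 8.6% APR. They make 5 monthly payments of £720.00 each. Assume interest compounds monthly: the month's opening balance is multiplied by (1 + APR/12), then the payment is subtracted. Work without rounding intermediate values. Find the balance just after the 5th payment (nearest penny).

Monthly rate r = 8.6%/12 = 0.716667% = 0.00716667.
Each month: B ← B·(1+r) − £720.00.
Month 1: interest £167.34; balance after payment £22,797.34.
Month 2: interest £163.38; balance after payment £22,240.72.
Month 3: interest £159.39; balance after payment £21,680.11.
Month 4: interest £155.37; balance after payment £21,115.49.
Month 5: interest £151.33; balance after payment £20,546.82.

£20,546.82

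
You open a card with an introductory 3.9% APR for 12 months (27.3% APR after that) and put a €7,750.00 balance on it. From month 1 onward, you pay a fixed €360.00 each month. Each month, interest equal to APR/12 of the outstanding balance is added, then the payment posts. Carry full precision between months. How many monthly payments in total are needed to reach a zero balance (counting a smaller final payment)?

Promo months 1–12 at r₀ = 3.9%/12 = 0.00325; months 13+ at r₁ = 27.3%/12 = 0.02275.
After month 12: iterate B ← B·(1+r₀) − €360.00 for 12 months → €3,659.65.
Then at r₁ with €360.00/mo: n₂ = −ln(1 − r₁·B/P)/ln(1+r₁) ≈ 11.69 → 12 more payments.

24 months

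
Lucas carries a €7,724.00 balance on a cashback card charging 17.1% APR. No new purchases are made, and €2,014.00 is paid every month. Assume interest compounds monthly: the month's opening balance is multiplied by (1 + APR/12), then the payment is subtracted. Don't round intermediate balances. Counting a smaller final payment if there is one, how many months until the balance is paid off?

Monthly rate r = 17.1%/12 = 1.425% = 0.01425.
Recurrence: B ← B·(1+r) − €2,014.00.
Month 1: interest €110.07; balance after payment €5,820.07.
Month 2: interest €82.94; balance after payment €3,889.00.
Month 3: interest €55.42; balance after payment €1,930.42.
Month 4: interest €27.51; balance after payment €0.00.

4 months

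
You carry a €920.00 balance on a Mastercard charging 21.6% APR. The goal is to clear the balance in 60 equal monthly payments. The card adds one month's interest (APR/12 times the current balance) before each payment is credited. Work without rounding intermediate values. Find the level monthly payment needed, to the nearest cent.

Monthly rate r = 21.6%/12 = 1.8% = 0.018.
Level-payment amortization: P = B₀·r / (1 − (1+r)^(−n)) = 920.00·0.018 / (1 − 1.018^(−60)).
Denominator 1 − (1+r)^(−60) = 0.657126974.
P = 16.56 / 0.657126974 ≈ 25.20.

€25.20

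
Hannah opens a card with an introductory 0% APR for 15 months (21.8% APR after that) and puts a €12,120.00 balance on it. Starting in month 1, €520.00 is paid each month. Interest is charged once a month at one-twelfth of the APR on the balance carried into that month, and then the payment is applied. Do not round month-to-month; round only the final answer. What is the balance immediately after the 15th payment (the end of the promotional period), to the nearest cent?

Promo months 1–15 at r₀ = 0%/12 = 0; months 16+ at r₁ = 21.8%/12 = 0.0181667.
After month 15 (no interest yet): B = €12,120.00 − 15·€520.00 = €4,320.00.

€4,320.00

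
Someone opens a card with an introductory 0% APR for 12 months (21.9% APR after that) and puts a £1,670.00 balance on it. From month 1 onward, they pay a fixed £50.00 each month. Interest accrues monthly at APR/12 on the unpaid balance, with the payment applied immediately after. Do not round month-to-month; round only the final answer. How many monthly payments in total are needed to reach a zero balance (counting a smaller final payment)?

Promo months 1–12 at r₀ = 0%/12 = 0; months 13+ at r₁ = 21.9%/12 = 0.01825.
After month 12 (no interest yet): B = £1,670.00 − 12·£50.00 = £1,070.00.
Then at r₁ with £50.00/mo: n₂ = −ln(1 − r₁·B/P)/ln(1+r₁) ≈ 27.38 → 28 more payments.

40 months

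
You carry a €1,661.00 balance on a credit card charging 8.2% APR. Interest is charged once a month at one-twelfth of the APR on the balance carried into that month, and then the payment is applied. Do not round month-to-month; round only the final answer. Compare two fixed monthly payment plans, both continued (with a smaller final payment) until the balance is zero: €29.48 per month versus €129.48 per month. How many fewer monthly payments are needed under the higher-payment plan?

Monthly rate r = 8.2%/12 = 0.683333% = 0.00683333.
At €29.48/mo: n = ⌈−ln(1 − rB₀/P)/ln(1+r)⌉ = 72 payments (last €11.44); total interest = total paid − €1,661.00 = €443.52.
At €129.48/mo: 14 payments (last €61.16); total interest €83.40.
Payments saved = 72 − 14 = 58.

58 fewer payments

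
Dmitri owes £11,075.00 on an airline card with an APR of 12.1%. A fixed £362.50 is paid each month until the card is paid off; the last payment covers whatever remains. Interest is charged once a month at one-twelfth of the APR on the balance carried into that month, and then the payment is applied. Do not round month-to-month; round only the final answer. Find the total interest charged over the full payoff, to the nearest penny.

£2,231.14

Monthly rate r = 12.1%/12 = 1.00833% = 0.0100833.
Payoff takes n = ⌈−ln(1 − rB₀/P)/ln(1+r)⌉ = ⌈36.706⌉ = 37 payments; the last is £256.14.
Total paid = 36·£362.50 + £256.14 = £13,306.14.
Total interest = total paid − principal = £13,306.14 − £11,075.00 = £2,231.14.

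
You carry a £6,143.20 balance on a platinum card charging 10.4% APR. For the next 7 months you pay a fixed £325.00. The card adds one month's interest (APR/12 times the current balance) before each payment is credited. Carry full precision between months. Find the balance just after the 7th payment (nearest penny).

Monthly rate r = 10.4%/12 = 0.866667% = 0.00866667.
Each month: B ← B·(1+r) − £325.00.
Month 1: interest £53.24; balance after payment £5,871.44.
Month 2: interest £50.89; balance after payment £5,597.33.
Month 3: interest £48.51; balance after payment £5,320.84.
Month 4: interest £46.11; balance after payment £5,041.95.
Month 5: interest £43.70; balance after payment £4,760.65.
Month 6: interest £41.26; balance after payment £4,476.91.
Month 7: interest £38.80; balance after payment £4,190.71.

£4,190.71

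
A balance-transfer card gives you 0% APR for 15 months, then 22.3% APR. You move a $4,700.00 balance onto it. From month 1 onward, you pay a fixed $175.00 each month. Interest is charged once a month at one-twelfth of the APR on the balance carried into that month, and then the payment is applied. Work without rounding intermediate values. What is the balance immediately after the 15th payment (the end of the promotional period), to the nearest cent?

$2,075.00

Promo months 1–15 at r₀ = 0%/12 = 0; months 16+ at r₁ = 22.3%/12 = 0.0185833.
After month 15 (no interest yet): B = $4,700.00 − 15·$175.00 = $2,075.00.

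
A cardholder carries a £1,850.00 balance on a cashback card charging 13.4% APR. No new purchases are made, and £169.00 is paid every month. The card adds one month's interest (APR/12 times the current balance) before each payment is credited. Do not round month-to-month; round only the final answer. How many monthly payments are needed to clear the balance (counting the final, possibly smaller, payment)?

Monthly rate r = 13.4%/12 = 1.11667% = 0.0111667.
Recurrence: B ← B·(1+r) − £169.00.
Month 1: interest £20.66; balance after payment £1,701.66.
Month 2: interest £19.00; balance after payment £1,551.66.
Closed form: n = −ln(1 − rB₀/P)/ln(1+r) = −ln(0.87776)/ln(1.01117) ≈ 11.741, so the balance reaches zero during payment 12.

12 payments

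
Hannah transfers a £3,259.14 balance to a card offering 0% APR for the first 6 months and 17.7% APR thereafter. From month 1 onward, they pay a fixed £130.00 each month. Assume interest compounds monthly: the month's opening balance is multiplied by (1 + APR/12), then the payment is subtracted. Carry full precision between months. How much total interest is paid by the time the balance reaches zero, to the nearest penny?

Promo months 1–6 at r₀ = 0%/12 = 0; months 7+ at r₁ = 17.7%/12 = 0.01475.
After month 6 (no interest yet): B = £3,259.14 − 6·£130.00 = £2,479.14.
Then at r₁ with £130.00/mo: n₂ = −ln(1 − r₁·B/P)/ln(1+r₁) ≈ 22.56 → 23 more payments.
Total paid = 28·£130.00 + £72.71 = £3,712.71; interest = £3,712.71 − £3,259.14 = £453.57.

£453.57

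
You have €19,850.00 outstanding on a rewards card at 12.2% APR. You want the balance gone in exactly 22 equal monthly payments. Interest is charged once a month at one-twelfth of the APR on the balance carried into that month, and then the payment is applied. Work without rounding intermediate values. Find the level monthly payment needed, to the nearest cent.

Monthly rate r = 12.2%/12 = 1.01667% = 0.0101667.
Level-payment amortization: P = B₀·r / (1 − (1+r)^(−n)) = 19850.00·0.0101667 / (1 − 1.01017^(−22)).
Denominator 1 − (1+r)^(−22) = 0.199514886.
P = 201.808 / 0.199514886 ≈ 1011.50.

€1,011.50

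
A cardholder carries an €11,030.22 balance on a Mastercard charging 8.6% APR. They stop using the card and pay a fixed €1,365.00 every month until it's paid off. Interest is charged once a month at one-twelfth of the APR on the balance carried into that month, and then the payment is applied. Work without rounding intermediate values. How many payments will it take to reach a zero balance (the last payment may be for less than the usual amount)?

Monthly rate r = 8.6%/12 = 0.716667% = 0.00716667.
Recurrence: B ← B·(1+r) − €1,365.00.
Month 1: interest €79.05; balance after payment €9,744.27.
Month 2: interest €69.83; balance after payment €8,449.10.
Closed form: n = −ln(1 − rB₀/P)/ln(1+r) = −ln(0.94209)/ln(1.00717) ≈ 8.354, so the balance reaches zero during payment 9.

9 payments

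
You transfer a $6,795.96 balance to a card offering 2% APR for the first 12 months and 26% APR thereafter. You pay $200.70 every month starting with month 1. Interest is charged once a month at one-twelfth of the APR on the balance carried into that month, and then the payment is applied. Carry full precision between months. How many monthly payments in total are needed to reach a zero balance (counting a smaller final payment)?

44 payments

Promo months 1–12 at r₀ = 2%/12 = 0.00166667; months 13+ at r₁ = 26%/12 = 0.0216667.
After month 12: iterate B ← B·(1+r₀) − $200.70 for 12 months → $4,502.53.
Then at r₁ with $200.70/mo: n₂ = −ln(1 − r₁·B/P)/ln(1+r₁) ≈ 31.06 → 32 more payments.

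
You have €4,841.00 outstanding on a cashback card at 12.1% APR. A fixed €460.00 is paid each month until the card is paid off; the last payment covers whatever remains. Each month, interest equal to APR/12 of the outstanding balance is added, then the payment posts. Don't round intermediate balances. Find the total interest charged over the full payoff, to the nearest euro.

Monthly rate r = 12.1%/12 = 1.00833% = 0.0100833.
Payoff takes n = ⌈−ln(1 − rB₀/P)/ln(1+r)⌉ = ⌈11.181⌉ = 12 payments; the last is €83.71.
Total paid = 11·€460.00 + €83.71 = €5,143.71.
Total interest = total paid − principal = €5,143.71 − €4,841.00 = €302.71.

€303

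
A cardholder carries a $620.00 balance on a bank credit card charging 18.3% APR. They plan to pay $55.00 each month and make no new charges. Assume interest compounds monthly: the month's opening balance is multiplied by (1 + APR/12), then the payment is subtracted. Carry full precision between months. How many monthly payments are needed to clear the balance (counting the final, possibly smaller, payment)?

13 months

Monthly rate r = 18.3%/12 = 1.525% = 0.01525.
Recurrence: B ← B·(1+r) − $55.00.
Month 1: interest $9.46; balance after payment $574.46.
Month 2: interest $8.76; balance after payment $528.22.
Closed form: n = −ln(1 − rB₀/P)/ln(1+r) = −ln(0.82809)/ln(1.01525) ≈ 12.463, so the balance reaches zero during payment 13.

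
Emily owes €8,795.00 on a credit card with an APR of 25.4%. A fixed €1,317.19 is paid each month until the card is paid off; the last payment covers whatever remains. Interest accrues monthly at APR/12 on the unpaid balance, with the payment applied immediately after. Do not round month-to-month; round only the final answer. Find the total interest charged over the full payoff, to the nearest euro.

Monthly rate r = 25.4%/12 = 2.11667% = 0.0211667.
Payoff takes n = ⌈−ln(1 − rB₀/P)/ln(1+r)⌉ = ⌈7.275⌉ = 8 payments; the last is €364.49.
Total paid = 7·€1,317.19 + €364.49 = €9,584.82.
Total interest = total paid − principal = €9,584.82 − €8,795.00 = €789.82.

€790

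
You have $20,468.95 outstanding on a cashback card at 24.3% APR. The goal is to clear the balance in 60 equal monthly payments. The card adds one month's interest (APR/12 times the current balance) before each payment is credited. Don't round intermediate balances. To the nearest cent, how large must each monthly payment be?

$592.42

Monthly rate r = 24.3%/12 = 2.025% = 0.02025.
Level-payment amortization: P = B₀·r / (1 − (1+r)^(−n)) = 20468.95·0.02025 / (1 − 1.02025^(−60)).
Denominator 1 − (1+r)^(−60) = 0.699666489.
P = 414.496 / 0.699666489 ≈ 592.42.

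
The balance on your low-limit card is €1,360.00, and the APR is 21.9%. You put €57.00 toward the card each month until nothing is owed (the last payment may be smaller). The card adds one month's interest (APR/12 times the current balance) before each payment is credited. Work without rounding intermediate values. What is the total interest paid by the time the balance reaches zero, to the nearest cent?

€441.97

Monthly rate r = 21.9%/12 = 1.825% = 0.01825.
Payoff takes n = ⌈−ln(1 − rB₀/P)/ln(1+r)⌉ = ⌈31.611⌉ = 32 payments; the last is €34.97.
Total paid = 31·€57.00 + €34.97 = €1,801.97.
Total interest = total paid − principal = €1,801.97 − €1,360.00 = €441.97.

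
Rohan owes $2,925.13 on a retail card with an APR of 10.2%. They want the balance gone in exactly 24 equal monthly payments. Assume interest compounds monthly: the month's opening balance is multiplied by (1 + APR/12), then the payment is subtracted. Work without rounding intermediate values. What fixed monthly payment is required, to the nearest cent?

$135.25

Monthly rate r = 10.2%/12 = 0.85% = 0.0085.
Level-payment amortization: P = B₀·r / (1 − (1+r)^(−n)) = 2925.13·0.0085 / (1 − 1.0085^(−24)).
Denominator 1 − (1+r)^(−24) = 0.183834301.
P = 24.8636 / 0.183834301 ≈ 135.25.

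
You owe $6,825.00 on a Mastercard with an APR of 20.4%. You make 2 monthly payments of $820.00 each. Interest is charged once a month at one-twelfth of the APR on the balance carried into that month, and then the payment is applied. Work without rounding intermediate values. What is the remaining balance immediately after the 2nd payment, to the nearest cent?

$5,405.08

Monthly rate r = 20.4%/12 = 1.7% = 0.017.
Each month: B ← B·(1+r) − $820.00.
Month 1: interest $116.02; balance after payment $6,121.02.
Month 2: interest $104.06; balance after payment $5,405.08.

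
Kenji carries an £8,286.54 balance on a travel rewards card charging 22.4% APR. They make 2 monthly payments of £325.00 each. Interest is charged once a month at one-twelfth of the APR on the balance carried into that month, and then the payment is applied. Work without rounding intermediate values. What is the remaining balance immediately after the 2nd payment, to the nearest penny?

£7,942.72

Monthly rate r = 22.4%/12 = 1.86667% = 0.0186667.
Each month: B ← B·(1+r) − £325.00.
Month 1: interest £154.68; balance after payment £8,116.22.
Month 2: interest £151.50; balance after payment £7,942.72.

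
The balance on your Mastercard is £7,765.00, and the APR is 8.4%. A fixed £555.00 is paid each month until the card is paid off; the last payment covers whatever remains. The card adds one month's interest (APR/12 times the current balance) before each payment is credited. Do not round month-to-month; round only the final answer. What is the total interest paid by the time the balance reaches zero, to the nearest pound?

£436

Monthly rate r = 8.4%/12 = 0.7% = 0.007.
Payoff takes n = ⌈−ln(1 − rB₀/P)/ln(1+r)⌉ = ⌈14.776⌉ = 15 payments; the last is £430.95.
Total paid = 14·£555.00 + £430.95 = £8,200.95.
Total interest = total paid − principal = £8,200.95 − £7,765.00 = £435.95.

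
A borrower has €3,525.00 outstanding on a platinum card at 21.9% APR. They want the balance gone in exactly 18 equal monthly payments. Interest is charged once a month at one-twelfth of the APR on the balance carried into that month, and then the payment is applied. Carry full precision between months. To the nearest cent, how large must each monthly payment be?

Monthly rate r = 21.9%/12 = 1.825% = 0.01825.
Level-payment amortization: P = B₀·r / (1 − (1+r)^(−n)) = 3525.00·0.01825 / (1 − 1.01825^(−18)).
Denominator 1 − (1+r)^(−18) = 0.277861562.
P = 64.3312 / 0.277861562 ≈ 231.52.

€231.52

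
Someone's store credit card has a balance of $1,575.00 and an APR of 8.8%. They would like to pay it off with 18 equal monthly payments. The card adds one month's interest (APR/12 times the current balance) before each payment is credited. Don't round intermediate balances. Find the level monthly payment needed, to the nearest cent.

Monthly rate r = 8.8%/12 = 0.733333% = 0.00733333.
Level-payment amortization: P = B₀·r / (1 − (1+r)^(−n)) = 1575.00·0.00733333 / (1 − 1.00733^(−18)).
Denominator 1 − (1+r)^(−18) = 0.123236816.
P = 11.55 / 0.123236816 ≈ 93.72.

$93.72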